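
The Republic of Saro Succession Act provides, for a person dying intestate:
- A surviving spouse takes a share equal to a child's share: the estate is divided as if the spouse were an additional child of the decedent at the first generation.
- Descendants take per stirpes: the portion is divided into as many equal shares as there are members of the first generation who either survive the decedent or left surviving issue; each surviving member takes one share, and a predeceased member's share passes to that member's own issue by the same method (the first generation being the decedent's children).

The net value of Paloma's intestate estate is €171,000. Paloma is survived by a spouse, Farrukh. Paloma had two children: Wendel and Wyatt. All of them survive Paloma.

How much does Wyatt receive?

Wyatt receives €57,000.

The spouse counts as an additional share at the children's level, so there are 3 primary shares of €57,000. Farrukh takes one such share (€57,000).
The children's combined portion (€114,000) is divided into 2 shares of €57,000: Wendel and Wyatt each take €57,000.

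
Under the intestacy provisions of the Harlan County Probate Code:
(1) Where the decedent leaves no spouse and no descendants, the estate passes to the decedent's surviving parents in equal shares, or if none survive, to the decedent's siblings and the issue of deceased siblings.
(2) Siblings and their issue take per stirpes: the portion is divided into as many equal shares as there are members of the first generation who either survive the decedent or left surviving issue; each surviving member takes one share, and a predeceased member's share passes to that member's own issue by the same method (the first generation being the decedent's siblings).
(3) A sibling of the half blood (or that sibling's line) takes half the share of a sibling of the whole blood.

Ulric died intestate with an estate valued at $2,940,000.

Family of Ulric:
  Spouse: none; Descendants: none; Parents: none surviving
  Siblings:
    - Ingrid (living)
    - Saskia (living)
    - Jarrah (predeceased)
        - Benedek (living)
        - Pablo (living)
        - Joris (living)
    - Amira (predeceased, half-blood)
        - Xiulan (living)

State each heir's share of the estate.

The entire $2,940,000 passes to the siblings and their issue.
Counting each half-blood sibling's line as half a unit, there are 7/2 units in $2,940,000, so one unit is $840,000. Whole-blood lines (Ingrid, Saskia, and Jarrah) take $840,000 each; half-blood lines (Amira) take $420,000 each.
Jarrah's share ($840,000) is divided into 3 shares of $280,000: Benedek, Pablo, and Joris each take $280,000.
Amira's share ($420,000) passes entirely to Xiulan.

Ingrid: $840,000; Saskia: $840,000; Benedek: $280,000; Pablo: $280,000; Joris: $280,000; Xiulan: $420,000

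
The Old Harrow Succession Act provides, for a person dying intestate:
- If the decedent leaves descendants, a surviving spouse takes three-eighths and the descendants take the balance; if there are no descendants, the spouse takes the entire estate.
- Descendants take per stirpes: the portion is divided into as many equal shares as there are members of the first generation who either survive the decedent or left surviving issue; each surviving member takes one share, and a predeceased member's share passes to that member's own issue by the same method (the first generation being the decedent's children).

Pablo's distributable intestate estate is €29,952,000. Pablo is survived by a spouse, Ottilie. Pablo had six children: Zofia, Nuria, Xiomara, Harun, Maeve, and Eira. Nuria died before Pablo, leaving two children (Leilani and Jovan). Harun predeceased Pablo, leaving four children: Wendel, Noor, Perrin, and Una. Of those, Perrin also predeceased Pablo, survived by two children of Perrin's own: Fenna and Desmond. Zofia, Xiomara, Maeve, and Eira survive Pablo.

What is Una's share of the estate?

Ottilie takes three-eighths of €29,952,000 = €11,232,000. The remaining €18,720,000 passes to the descendants.
The descendants' portion (€18,720,000) is divided into 6 shares of €3,120,000: Zofia, Xiomara, Maeve, and Eira each take €3,120,000; Nuria's €3,120,000 share passes to Nuria's issue; Harun's €3,120,000 share passes to Harun's issue.
Nuria's share (€3,120,000) is divided into 2 shares of €1,560,000: Leilani and Jovan each take €1,560,000.
Harun's share (€3,120,000) is divided into 4 shares of €780,000: Wendel, Noor, and Una each take €780,000; Perrin's €780,000 share passes to Perrin's issue.
Perrin's share (€780,000) is divided into 2 shares of €390,000: Fenna and Desmond each take €390,000.

Una receives €780,000.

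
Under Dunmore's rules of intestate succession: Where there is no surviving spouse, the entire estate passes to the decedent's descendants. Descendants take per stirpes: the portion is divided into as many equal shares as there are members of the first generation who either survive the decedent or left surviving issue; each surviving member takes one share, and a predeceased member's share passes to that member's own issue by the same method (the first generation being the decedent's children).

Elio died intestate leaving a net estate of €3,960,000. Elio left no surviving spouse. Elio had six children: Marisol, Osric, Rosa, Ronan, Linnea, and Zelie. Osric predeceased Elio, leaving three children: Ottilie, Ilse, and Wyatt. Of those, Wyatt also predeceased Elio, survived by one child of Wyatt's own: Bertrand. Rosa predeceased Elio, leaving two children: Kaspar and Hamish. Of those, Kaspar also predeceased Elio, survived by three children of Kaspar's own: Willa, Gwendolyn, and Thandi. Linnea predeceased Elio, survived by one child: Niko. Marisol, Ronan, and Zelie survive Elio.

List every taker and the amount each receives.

Marisol: €660,000; Ottilie: €220,000; Ilse: €220,000; Bertrand: €220,000; Willa: €110,000; Gwendolyn: €110,000; Thandi: €110,000; Hamish: €330,000; Ronan: €660,000; Niko: €660,000; Zelie: €660,000

The entire €3,960,000 passes to the descendants.
That amount (€3,960,000) is divided into 6 shares of €660,000: Marisol, Ronan, and Zelie each take €660,000; Osric's €660,000 share passes to Osric's issue; Rosa's €660,000 share passes to Rosa's issue; Linnea's €660,000 share passes to Linnea's issue.
Osric's share (€660,000) is divided into 3 shares of €220,000: Ottilie and Ilse each take €220,000; Wyatt's €220,000 share passes to Wyatt's issue.
Wyatt's share (€220,000) passes entirely to Bertrand.
Rosa's share (€660,000) is divided into 2 shares of €330,000: Hamish takes €330,000; Kaspar's €330,000 share passes to Kaspar's issue.
Kaspar's share (€330,000) is divided into 3 shares of €110,000: Willa, Gwendolyn, and Thandi each take €110,000.
Linnea's share (€660,000) passes entirely to Niko.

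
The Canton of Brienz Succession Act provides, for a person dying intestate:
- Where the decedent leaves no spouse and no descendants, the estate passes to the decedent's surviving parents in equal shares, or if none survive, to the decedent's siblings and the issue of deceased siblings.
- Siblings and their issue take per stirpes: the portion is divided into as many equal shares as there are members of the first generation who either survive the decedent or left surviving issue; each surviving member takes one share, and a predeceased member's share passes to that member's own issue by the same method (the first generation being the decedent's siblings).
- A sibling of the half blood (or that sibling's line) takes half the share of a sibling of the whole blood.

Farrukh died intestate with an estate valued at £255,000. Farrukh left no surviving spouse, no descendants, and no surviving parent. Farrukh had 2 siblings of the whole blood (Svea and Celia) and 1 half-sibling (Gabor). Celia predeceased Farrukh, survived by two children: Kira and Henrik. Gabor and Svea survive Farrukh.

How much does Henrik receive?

Henrik receives £51,000.

The entire £255,000 passes to the siblings and their issue.
Counting each half-blood sibling's line as half a unit, there are 5/2 units in £255,000, so one unit is £102,000. Whole-blood lines (Svea and Celia) take £102,000 each; half-blood lines (Gabor) take £51,000 each.
Celia's share (£102,000) is divided into 2 shares of £51,000: Kira and Henrik each take £51,000.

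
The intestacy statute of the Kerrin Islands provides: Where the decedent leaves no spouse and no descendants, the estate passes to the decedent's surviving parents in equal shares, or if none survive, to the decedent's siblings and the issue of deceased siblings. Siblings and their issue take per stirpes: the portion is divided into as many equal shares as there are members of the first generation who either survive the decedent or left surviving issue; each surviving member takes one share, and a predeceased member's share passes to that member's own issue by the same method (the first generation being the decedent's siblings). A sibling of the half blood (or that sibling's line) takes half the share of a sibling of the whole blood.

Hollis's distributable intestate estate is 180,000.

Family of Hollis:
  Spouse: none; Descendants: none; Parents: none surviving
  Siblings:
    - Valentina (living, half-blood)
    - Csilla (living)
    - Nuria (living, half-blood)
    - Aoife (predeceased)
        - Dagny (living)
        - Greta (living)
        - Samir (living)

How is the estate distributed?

Valentina: 30,000; Csilla: 60,000; Nuria: 30,000; Dagny: 20,000; Greta: 20,000; Samir: 20,000

The entire 180,000 passes to the siblings and their issue.
Counting each half-blood sibling's line as half a unit, there are 3 units in 180,000, so one unit is 60,000. Whole-blood lines (Csilla and Aoife) take 60,000 each; half-blood lines (Valentina and Nuria) take 30,000 each.
Aoife's share (60,000) is divided into 3 shares of 20,000: Dagny, Greta, and Samir each take 20,000.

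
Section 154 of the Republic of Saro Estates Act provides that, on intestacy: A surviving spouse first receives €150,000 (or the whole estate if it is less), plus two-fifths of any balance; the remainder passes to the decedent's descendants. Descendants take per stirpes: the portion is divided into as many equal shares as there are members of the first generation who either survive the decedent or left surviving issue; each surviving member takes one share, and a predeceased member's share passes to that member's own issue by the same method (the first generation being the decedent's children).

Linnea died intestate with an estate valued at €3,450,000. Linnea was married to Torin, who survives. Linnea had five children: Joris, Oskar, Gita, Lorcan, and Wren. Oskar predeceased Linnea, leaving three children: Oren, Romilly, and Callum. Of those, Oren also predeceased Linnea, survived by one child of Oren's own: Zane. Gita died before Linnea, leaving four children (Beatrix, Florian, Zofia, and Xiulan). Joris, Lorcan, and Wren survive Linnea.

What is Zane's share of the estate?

Zane receives €132,000.

Torin first takes €150,000, leaving a balance of €3,300,000. Torin then takes two-fifths of the balance (€1,320,000), for a total of €1,470,000. The remaining €1,980,000 passes to the descendants.
The descendants' portion (€1,980,000) is divided into 5 shares of €396,000: Joris, Lorcan, and Wren each take €396,000; Oskar's €396,000 share passes to Oskar's issue; Gita's €396,000 share passes to Gita's issue.
Oskar's share (€396,000) is divided into 3 shares of €132,000: Romilly and Callum each take €132,000; Oren's €132,000 share passes to Oren's issue.
Oren's share (€132,000) passes entirely to Zane.
Gita's share (€396,000) is divided into 4 shares of €99,000: Beatrix, Florian, Zofia, and Xiulan each take €99,000.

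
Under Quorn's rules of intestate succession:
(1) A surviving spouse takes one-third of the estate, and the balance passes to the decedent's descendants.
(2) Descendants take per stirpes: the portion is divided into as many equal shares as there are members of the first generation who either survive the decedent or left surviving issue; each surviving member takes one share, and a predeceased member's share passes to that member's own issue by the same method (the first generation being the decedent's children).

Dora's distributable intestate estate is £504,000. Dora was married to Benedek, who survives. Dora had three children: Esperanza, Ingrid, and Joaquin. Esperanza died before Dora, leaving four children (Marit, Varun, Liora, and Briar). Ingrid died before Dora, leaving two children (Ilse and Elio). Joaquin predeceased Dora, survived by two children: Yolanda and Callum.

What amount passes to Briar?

Briar receives £28,000.

Benedek takes one-third of £504,000 = £168,000. The remaining £336,000 passes to the descendants.
The descendants' portion (£336,000) is divided into 3 shares of £112,000: Esperanza's £112,000 share passes to Esperanza's issue; Ingrid's £112,000 share passes to Ingrid's issue; Joaquin's £112,000 share passes to Joaquin's issue.
Esperanza's share (£112,000) is divided into 4 shares of £28,000: Marit, Varun, Liora, and Briar each take £28,000.
Ingrid's share (£112,000) is divided into 2 shares of £56,000: Ilse and Elio each take £56,000.
Joaquin's share (£112,000) is divided into 2 shares of £56,000: Yolanda and Callum each take £56,000.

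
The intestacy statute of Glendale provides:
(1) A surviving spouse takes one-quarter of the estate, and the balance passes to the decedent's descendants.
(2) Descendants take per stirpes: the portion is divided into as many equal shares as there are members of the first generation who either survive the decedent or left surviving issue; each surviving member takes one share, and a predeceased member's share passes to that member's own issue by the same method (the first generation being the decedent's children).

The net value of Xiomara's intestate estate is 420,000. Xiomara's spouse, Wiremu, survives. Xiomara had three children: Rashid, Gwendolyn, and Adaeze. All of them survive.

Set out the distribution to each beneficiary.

Wiremu: 105,000; Rashid: 105,000; Gwendolyn: 105,000; Adaeze: 105,000

Wiremu takes one-quarter of 420,000 = 105,000. The remaining 315,000 passes to the descendants.
The descendants' portion (315,000) is divided into 3 shares of 105,000: Rashid, Gwendolyn, and Adaeze each take 105,000.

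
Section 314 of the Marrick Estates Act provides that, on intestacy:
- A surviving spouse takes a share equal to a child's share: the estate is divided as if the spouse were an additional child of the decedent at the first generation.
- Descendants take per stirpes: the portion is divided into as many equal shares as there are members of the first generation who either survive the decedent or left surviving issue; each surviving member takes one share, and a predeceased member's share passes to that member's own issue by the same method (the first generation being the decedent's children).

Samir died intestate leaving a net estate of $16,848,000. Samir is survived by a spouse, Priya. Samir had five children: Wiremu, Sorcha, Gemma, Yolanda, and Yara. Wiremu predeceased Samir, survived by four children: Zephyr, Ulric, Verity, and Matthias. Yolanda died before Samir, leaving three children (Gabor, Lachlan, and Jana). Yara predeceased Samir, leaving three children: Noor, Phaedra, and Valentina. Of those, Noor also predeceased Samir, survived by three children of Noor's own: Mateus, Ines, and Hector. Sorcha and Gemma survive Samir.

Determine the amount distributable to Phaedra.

Phaedra receives $936,000.

The spouse counts as an additional share at the children's level, so there are 6 primary shares of $2,808,000. Priya takes one such share ($2,808,000).
The children's combined portion ($14,040,000) is divided into 5 shares of $2,808,000: Sorcha and Gemma each take $2,808,000; Wiremu's $2,808,000 share passes to Wiremu's issue; Yolanda's $2,808,000 share passes to Yolanda's issue; Yara's $2,808,000 share passes to Yara's issue.
Wiremu's share ($2,808,000) is divided into 4 shares of $702,000: Zephyr, Ulric, Verity, and Matthias each take $702,000.
Yolanda's share ($2,808,000) is divided into 3 shares of $936,000: Gabor, Lachlan, and Jana each take $936,000.
Yara's share ($2,808,000) is divided into 3 shares of $936,000: Phaedra and Valentina each take $936,000; Noor's $936,000 share passes to Noor's issue.
Noor's share ($936,000) is divided into 3 shares of $312,000: Mateus, Ines, and Hector each take $312,000.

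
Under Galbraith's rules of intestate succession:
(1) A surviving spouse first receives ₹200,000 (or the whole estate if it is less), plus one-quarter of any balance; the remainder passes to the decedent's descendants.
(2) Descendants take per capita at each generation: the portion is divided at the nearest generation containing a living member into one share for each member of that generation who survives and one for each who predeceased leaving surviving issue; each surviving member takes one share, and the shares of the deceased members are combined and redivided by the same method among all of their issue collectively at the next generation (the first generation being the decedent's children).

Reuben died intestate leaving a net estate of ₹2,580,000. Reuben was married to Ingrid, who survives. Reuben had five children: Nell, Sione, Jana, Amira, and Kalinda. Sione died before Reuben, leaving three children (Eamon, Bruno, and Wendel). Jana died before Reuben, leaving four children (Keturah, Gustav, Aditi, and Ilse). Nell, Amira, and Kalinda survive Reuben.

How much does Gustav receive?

Ingrid first takes ₹200,000, leaving a balance of ₹2,380,000. Ingrid then takes one-quarter of the balance (₹595,000), for a total of ₹795,000. The remaining ₹1,785,000 passes to the descendants.
The descendants' portion (₹1,785,000) is divided at the children's generation into 5 shares of ₹357,000. Nell, Amira, and Kalinda each take ₹357,000. The 2 shares of the deceased (Sione and Jana) are combined into a pool of ₹714,000.
That pool (₹714,000) is divided at the grandchildren's generation equally among Eamon, Bruno, Wendel, Keturah, Gustav, Aditi, and Ilse: ₹102,000 each.

Gustav receives ₹102,000.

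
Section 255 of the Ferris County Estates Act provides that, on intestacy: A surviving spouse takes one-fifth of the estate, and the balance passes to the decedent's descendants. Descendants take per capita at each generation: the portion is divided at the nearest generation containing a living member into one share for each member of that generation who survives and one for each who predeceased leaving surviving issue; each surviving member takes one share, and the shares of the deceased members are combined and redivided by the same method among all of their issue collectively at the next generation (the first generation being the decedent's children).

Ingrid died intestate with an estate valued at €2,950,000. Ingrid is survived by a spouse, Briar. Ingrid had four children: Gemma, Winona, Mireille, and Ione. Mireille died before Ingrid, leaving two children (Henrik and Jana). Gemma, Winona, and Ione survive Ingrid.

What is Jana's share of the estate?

Briar takes one-fifth of €2,950,000 = €590,000. The remaining €2,360,000 passes to the descendants.
The descendants' portion (€2,360,000) is divided at the children's generation into 4 shares of €590,000. Gemma, Winona, and Ione each take €590,000. The remaining share for the deceased Mireille (€590,000) is carried to the next generation.
That pool (€590,000) is divided at the grandchildren's generation equally among Henrik and Jana: €295,000 each.

Jana receives €295,000.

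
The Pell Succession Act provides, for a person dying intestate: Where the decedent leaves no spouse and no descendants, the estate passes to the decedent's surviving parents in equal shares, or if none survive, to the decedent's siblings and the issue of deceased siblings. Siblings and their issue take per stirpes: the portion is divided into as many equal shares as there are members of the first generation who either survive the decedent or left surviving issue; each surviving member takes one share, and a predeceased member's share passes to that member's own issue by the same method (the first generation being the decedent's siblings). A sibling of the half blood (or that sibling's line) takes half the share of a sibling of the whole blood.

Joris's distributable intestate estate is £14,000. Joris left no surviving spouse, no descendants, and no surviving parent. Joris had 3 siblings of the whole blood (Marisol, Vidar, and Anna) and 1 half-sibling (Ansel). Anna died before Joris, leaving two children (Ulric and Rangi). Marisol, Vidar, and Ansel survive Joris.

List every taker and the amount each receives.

Marisol: £4,000; Vidar: £4,000; Ulric: £2,000; Rangi: £2,000; Ansel: £2,000

The entire £14,000 passes to the siblings and their issue.
Counting each half-blood sibling's line as half a unit, there are 7/2 units in £14,000, so one unit is £4,000. Whole-blood lines (Marisol, Vidar, and Anna) take £4,000 each; half-blood lines (Ansel) take £2,000 each.
Anna's share (£4,000) is divided into 2 shares of £2,000: Ulric and Rangi each take £2,000.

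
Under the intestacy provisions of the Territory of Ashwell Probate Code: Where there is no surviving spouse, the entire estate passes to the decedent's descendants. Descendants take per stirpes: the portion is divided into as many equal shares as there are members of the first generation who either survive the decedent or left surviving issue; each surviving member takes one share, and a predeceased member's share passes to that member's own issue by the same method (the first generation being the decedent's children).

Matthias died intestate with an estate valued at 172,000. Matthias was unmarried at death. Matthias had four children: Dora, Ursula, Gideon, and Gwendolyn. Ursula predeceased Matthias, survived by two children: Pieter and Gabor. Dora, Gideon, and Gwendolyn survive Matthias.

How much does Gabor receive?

Gabor receives 21,500.

The entire 172,000 passes to the descendants.
That amount (172,000) is divided into 4 shares of 43,000: Dora, Gideon, and Gwendolyn each take 43,000; Ursula's 43,000 share passes to Ursula's issue.
Ursula's share (43,000) is divided into 2 shares of 21,500: Pieter and Gabor each take 21,500.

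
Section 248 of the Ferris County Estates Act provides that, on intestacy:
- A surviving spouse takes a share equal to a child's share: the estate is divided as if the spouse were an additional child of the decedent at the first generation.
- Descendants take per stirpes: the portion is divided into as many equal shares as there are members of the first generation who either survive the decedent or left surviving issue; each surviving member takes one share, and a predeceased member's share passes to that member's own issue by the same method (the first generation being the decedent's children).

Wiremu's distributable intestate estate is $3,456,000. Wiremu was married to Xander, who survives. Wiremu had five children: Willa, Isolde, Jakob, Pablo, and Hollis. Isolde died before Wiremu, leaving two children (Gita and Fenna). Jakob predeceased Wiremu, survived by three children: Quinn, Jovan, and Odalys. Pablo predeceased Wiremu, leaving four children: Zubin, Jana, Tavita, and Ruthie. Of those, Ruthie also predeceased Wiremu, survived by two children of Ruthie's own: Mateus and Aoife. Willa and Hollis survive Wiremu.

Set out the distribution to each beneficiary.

Xander: $576,000; Willa: $576,000; Gita: $288,000; Fenna: $288,000; Quinn: $192,000; Jovan: $192,000; Odalys: $192,000; Zubin: $144,000; Jana: $144,000; Tavita: $144,000; Mateus: $72,000; Aoife: $72,000; Hollis: $576,000

The spouse counts as an additional share at the children's level, so there are 6 primary shares of $576,000. Xander takes one such share ($576,000).
The children's combined portion ($2,880,000) is divided into 5 shares of $576,000: Willa and Hollis each take $576,000; Isolde's $576,000 share passes to Isolde's issue; Jakob's $576,000 share passes to Jakob's issue; Pablo's $576,000 share passes to Pablo's issue.
Isolde's share ($576,000) is divided into 2 shares of $288,000: Gita and Fenna each take $288,000.
Jakob's share ($576,000) is divided into 3 shares of $192,000: Quinn, Jovan, and Odalys each take $192,000.
Pablo's share ($576,000) is divided into 4 shares of $144,000: Zubin, Jana, and Tavita each take $144,000; Ruthie's $144,000 share passes to Ruthie's issue.
Ruthie's share ($144,000) is divided into 2 shares of $72,000: Mateus and Aoife each take $72,000.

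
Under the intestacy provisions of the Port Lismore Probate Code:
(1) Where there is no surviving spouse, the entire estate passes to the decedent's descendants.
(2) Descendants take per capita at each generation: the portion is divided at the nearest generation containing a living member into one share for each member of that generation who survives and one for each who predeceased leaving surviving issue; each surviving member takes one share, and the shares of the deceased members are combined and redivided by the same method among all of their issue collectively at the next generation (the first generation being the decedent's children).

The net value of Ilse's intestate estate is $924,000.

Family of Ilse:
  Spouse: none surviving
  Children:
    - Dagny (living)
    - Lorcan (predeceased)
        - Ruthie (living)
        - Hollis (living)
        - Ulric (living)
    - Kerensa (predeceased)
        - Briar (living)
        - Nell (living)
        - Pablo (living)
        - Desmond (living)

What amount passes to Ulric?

The entire $924,000 passes to the descendants.
That amount ($924,000) is divided at the children's generation into 3 shares of $308,000. Dagny takes $308,000. The 2 shares of the deceased (Lorcan and Kerensa) are combined into a pool of $616,000.
That pool ($616,000) is divided at the grandchildren's generation equally among Ruthie, Hollis, Ulric, Briar, Nell, Pablo, and Desmond: $88,000 each.

Ulric receives $88,000.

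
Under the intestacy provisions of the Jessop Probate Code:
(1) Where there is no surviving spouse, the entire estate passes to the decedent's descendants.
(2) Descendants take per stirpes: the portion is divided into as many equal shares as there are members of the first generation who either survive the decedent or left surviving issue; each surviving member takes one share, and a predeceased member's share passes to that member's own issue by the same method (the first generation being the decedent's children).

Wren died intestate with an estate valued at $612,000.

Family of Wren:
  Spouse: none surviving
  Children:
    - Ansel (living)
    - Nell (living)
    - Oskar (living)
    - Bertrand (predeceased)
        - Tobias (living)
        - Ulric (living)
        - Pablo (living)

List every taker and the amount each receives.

The entire $612,000 passes to the descendants.
That amount ($612,000) is divided into 4 shares of $153,000: Ansel, Nell, and Oskar each take $153,000; Bertrand's $153,000 share passes to Bertrand's issue.
Bertrand's share ($153,000) is divided into 3 shares of $51,000: Tobias, Ulric, and Pablo each take $51,000.

Ansel: $153,000; Nell: $153,000; Oskar: $153,000; Tobias: $51,000; Ulric: $51,000; Pablo: $51,000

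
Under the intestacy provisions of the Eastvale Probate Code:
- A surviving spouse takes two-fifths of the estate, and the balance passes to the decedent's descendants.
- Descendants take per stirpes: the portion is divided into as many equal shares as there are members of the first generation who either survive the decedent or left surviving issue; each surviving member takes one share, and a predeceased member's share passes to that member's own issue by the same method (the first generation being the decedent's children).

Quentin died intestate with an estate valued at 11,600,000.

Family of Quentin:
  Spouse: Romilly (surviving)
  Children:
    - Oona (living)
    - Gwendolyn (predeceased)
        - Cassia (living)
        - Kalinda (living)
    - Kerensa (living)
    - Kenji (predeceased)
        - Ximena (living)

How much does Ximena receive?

Romilly takes two-fifths of 11,600,000 = 4,640,000. The remaining 6,960,000 passes to the descendants.
The descendants' portion (6,960,000) is divided into 4 shares of 1,740,000: Oona and Kerensa each take 1,740,000; Gwendolyn's 1,740,000 share passes to Gwendolyn's issue; Kenji's 1,740,000 share passes to Kenji's issue.
Gwendolyn's share (1,740,000) is divided into 2 shares of 870,000: Cassia and Kalinda each take 870,000.
Kenji's share (1,740,000) passes entirely to Ximena.

Ximena receives 1,740,000.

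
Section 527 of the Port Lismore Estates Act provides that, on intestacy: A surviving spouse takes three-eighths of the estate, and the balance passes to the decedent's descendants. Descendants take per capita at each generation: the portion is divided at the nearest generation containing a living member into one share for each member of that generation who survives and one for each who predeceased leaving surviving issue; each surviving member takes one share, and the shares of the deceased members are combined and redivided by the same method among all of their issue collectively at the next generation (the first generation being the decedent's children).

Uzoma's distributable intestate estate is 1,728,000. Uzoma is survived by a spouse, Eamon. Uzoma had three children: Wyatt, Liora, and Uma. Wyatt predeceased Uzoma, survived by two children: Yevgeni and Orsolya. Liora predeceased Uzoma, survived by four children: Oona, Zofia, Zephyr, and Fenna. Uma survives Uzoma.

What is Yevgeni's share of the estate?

Eamon takes three-eighths of 1,728,000 = 648,000. The remaining 1,080,000 passes to the descendants.
The descendants' portion (1,080,000) is divided at the children's generation into 3 shares of 360,000. Uma takes 360,000. The 2 shares of the deceased (Wyatt and Liora) are combined into a pool of 720,000.
That pool (720,000) is divided at the grandchildren's generation equally among Yevgeni, Orsolya, Oona, Zofia, Zephyr, and Fenna: 120,000 each.

Yevgeni receives 120,000.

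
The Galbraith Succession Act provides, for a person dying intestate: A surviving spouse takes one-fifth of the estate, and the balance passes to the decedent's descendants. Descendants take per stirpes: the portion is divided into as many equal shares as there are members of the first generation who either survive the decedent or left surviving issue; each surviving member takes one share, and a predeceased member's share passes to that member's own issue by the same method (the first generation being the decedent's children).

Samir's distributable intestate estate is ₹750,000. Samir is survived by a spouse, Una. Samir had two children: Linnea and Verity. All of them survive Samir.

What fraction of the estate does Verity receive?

Verity receives 2/5 of the estate.

Una takes one-fifth of ₹750,000 = ₹150,000. The remaining ₹600,000 passes to the descendants.
The descendants' portion (₹600,000) is divided into 2 shares of ₹300,000: Linnea and Verity each take ₹300,000.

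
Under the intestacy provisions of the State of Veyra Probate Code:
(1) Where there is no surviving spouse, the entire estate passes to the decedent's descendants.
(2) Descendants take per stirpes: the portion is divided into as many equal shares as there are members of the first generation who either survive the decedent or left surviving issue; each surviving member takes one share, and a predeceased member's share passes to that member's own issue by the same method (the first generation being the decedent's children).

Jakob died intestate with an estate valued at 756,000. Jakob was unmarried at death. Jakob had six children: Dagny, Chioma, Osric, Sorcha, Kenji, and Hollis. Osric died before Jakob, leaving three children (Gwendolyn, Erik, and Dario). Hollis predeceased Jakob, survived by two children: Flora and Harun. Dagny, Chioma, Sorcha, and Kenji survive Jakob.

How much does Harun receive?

The entire 756,000 passes to the descendants.
That amount (756,000) is divided into 6 shares of 126,000: Dagny, Chioma, Sorcha, and Kenji each take 126,000; Osric's 126,000 share passes to Osric's issue; Hollis's 126,000 share passes to Hollis's issue.
Osric's share (126,000) is divided into 3 shares of 42,000: Gwendolyn, Erik, and Dario each take 42,000.
Hollis's share (126,000) is divided into 2 shares of 63,000: Flora and Harun each take 63,000.

Harun receives 63,000.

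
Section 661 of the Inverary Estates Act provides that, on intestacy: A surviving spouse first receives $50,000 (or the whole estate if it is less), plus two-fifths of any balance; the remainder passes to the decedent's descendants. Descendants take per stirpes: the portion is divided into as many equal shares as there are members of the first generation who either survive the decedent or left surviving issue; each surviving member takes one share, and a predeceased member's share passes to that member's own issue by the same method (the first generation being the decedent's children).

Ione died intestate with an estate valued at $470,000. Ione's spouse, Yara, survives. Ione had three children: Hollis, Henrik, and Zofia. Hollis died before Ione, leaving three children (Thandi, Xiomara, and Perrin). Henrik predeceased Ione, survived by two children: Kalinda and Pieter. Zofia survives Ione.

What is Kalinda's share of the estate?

Yara first takes $50,000, leaving a balance of $420,000. Yara then takes two-fifths of the balance ($168,000), for a total of $218,000. The remaining $252,000 passes to the descendants.
The descendants' portion ($252,000) is divided into 3 shares of $84,000: Zofia takes $84,000; Hollis's $84,000 share passes to Hollis's issue; Henrik's $84,000 share passes to Henrik's issue.
Hollis's share ($84,000) is divided into 3 shares of $28,000: Thandi, Xiomara, and Perrin each take $28,000.
Henrik's share ($84,000) is divided into 2 shares of $42,000: Kalinda and Pieter each take $42,000.

Kalinda receives $42,000.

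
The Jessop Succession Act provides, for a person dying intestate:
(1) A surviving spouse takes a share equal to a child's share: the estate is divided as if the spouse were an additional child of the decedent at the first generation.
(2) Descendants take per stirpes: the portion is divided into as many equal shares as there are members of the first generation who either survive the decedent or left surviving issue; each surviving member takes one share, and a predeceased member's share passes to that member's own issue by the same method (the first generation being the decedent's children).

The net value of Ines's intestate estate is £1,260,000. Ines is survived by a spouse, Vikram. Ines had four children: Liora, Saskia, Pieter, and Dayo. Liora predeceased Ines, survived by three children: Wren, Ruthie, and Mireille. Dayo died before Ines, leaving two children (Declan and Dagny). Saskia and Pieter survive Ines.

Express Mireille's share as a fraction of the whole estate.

Mireille receives 1/15 of the estate.

The spouse counts as an additional share at the children's level, so there are 5 primary shares of £252,000. Vikram takes one such share (£252,000).
The children's combined portion (£1,008,000) is divided into 4 shares of £252,000: Saskia and Pieter each take £252,000; Liora's £252,000 share passes to Liora's issue; Dayo's £252,000 share passes to Dayo's issue.
Liora's share (£252,000) is divided into 3 shares of £84,000: Wren, Ruthie, and Mireille each take £84,000.
Dayo's share (£252,000) is divided into 2 shares of £126,000: Declan and Dagny each take £126,000.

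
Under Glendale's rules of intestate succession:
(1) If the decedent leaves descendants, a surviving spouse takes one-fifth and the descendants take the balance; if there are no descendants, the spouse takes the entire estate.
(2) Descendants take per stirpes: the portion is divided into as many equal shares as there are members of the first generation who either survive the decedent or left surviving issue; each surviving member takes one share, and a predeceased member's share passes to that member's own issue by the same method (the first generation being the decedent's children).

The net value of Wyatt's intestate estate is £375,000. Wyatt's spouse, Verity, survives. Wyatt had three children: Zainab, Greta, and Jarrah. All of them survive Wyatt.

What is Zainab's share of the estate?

Verity takes one-fifth of £375,000 = £75,000. The remaining £300,000 passes to the descendants.
The descendants' portion (£300,000) is divided into 3 shares of £100,000: Zainab, Greta, and Jarrah each take £100,000.

Zainab receives £100,000.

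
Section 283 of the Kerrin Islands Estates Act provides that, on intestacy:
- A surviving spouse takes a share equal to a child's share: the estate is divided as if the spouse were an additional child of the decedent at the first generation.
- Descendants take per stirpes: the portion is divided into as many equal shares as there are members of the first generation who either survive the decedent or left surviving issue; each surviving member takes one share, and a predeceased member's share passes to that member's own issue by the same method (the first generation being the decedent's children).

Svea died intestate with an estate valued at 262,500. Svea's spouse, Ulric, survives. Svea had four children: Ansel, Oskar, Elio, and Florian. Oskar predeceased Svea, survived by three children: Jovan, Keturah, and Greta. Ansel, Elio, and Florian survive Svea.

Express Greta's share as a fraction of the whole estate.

The spouse counts as an additional share at the children's level, so there are 5 primary shares of 52,500. Ulric takes one such share (52,500).
The children's combined portion (210,000) is divided into 4 shares of 52,500: Ansel, Elio, and Florian each take 52,500; Oskar's 52,500 share passes to Oskar's issue.
Oskar's share (52,500) is divided into 3 shares of 17,500: Jovan, Keturah, and Greta each take 17,500.

Greta receives 1/15 of the estate.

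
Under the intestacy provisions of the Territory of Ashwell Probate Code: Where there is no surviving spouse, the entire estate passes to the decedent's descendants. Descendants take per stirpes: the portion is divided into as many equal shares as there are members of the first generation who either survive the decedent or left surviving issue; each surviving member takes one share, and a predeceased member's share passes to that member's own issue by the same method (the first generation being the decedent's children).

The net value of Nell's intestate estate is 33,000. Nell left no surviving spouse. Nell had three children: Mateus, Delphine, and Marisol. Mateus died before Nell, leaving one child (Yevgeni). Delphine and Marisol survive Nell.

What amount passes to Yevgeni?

The entire 33,000 passes to the descendants.
That amount (33,000) is divided into 3 shares of 11,000: Delphine and Marisol each take 11,000; Mateus's 11,000 share passes to Mateus's issue.
Mateus's share (11,000) passes entirely to Yevgeni.

Yevgeni receives 11,000.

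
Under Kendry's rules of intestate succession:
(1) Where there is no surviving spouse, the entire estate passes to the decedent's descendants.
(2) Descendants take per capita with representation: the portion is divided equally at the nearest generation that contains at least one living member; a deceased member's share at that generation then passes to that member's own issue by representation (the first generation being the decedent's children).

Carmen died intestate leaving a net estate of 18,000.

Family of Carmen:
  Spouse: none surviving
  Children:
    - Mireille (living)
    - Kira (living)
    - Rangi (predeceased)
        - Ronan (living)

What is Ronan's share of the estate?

The entire 18,000 passes to the descendants.
That amount (18,000) is divided into 3 shares of 6,000: Mireille and Kira each take 6,000; Rangi's 6,000 share passes to Rangi's issue.
Rangi's share (6,000) passes entirely to Ronan.

Ronan receives 6,000.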